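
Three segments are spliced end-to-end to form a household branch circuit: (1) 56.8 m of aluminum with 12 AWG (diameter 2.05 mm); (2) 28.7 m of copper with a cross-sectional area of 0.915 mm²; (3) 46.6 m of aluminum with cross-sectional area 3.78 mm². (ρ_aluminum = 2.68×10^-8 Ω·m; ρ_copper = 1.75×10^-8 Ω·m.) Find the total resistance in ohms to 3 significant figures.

Seg 1: A = π(2.05/2 mm)² = π(1.0250e-03 m)² = 3.301e-06 m²
R_1 = (2.68×10^-8)(56.8)/(3.301e-06) = 0.4612 Ω
Seg 2: A = 0.915 mm² = 9.150e-07 m²
R_2 = (1.75×10^-8)(28.7)/(9.150e-07) = 0.5489 Ω
Seg 3: A = 3.78 mm² = 3.780e-06 m²
R_3 = (2.68×10^-8)(46.6)/(3.780e-06) = 0.3304 Ω
R_total = R_1 + R_2 + R_3 = 1.34 Ω

1.34 Ω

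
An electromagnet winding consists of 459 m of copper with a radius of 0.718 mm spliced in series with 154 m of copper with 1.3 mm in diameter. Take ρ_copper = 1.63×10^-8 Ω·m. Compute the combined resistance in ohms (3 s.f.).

Segment 1: A = πr² = π(7.1800e-04 m)² = 1.620e-06 m²
R₁ = ρL/A = (1.63×10^-8)(459)/(1.620e-06) = 4.62 Ω
Segment 2: A = π(d/2)² = π(6.5000e-04 m)² = 1.327e-06 m²
R₂ = (1.63×10^-8)(154)/(1.327e-06) = 1.891 Ω
R = R₁ + R₂ = 6.51 Ω

6.51 Ω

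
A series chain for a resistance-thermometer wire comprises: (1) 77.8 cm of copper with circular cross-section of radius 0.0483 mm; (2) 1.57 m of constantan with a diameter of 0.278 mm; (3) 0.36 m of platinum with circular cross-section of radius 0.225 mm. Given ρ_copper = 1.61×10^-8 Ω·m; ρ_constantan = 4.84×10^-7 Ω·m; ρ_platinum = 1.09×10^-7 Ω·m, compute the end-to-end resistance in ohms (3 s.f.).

14.5 Ω

Seg 1: A = πr² = π(4.8300e-05 m)² = 7.329e-09 m²
R_1 = (1.61×10^-8)(0.778)/(7.329e-09) = 1.709 Ω
Seg 2: A = π(d/2)² = π(1.3900e-04 m)² = 6.070e-08 m²
R_2 = (4.84×10^-7)(1.57)/(6.070e-08) = 12.52 Ω
Seg 3: A = πr² = π(2.2500e-04 m)² = 1.590e-07 m²
R_3 = (1.09×10^-7)(0.36)/(1.590e-07) = 0.2467 Ω
R_total = R_1 + R_2 + R_3 = 14.5 Ω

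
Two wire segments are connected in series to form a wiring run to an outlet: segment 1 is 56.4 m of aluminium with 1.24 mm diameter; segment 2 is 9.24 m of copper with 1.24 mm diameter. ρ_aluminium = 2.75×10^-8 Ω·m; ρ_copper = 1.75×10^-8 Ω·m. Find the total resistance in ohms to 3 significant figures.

Segment 1: A = π(d/2)² = π(6.2000e-04 m)² = 1.208e-06 m²
R₁ = ρL/A = (2.75×10^-8)(56.4)/(1.208e-06) = 1.284 Ω
R₂ = (1.75×10^-8)(9.24)/(1.208e-06) = 0.1339 Ω
R = R₁ + R₂ = 1.42 Ω

1.42 Ω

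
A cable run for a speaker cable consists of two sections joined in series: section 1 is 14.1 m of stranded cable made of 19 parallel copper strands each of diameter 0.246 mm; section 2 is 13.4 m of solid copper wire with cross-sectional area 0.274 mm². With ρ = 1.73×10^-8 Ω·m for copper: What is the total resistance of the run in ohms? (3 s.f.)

1.12 Ω

Section 1: A_strand = π(1.2300e-04)² = 4.753e-08 m²; R₁ = ρL/(N·A_s) = (1.73×10^-8)(14.1)/(19×4.753e-08) = 0.2701 Ω
Section 2: A = 0.274 mm² = 2.740e-07 m²
R₂ = (1.73×10^-8)(13.4)/(2.740e-07) = 0.8461 Ω
R = R₁ + R₂ = 1.12 Ω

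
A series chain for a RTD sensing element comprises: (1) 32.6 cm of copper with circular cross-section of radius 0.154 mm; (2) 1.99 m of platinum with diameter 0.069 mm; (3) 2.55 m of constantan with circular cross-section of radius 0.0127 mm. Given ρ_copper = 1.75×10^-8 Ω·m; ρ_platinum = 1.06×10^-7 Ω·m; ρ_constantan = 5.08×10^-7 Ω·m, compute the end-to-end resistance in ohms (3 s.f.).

Seg 1: A = πr² = π(1.5400e-04 m)² = 7.451e-08 m²
R_1 = (1.75×10^-8)(0.326)/(7.451e-08) = 0.07657 Ω
Seg 2: A = π(d/2)² = π(3.4500e-05 m)² = 3.739e-09 m²
R_2 = (1.06×10^-7)(1.99)/(3.739e-09) = 56.41 Ω
Seg 3: A = πr² = π(1.2700e-05 m)² = 5.067e-10 m²
R_3 = (5.08×10^-7)(2.55)/(5.067e-10) = 2557 Ω
R_total = R_1 + R_2 + R_3 = 2610 Ω

2610 Ω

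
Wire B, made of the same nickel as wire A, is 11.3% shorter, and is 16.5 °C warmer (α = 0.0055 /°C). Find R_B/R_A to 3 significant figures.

R ∝ ρL/d² with ρ ∝ (1+αΔT), so R_B/R_A = (1 − 11.3/100) × (1 + 0.0055×16.5)
= 0.887 × 1.091 = 0.967

0.967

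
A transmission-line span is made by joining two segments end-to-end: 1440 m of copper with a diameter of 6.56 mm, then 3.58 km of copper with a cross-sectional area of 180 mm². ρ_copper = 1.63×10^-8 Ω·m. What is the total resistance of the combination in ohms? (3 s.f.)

Segment 1: A = π(d/2)² = π(3.2800e-03 m)² = 3.380e-05 m²
R₁ = ρL/A = (1.63×10^-8)(1440)/(3.380e-05) = 0.6945 Ω
Segment 2: A = 180 mm² = 1.800e-04 m²
R₂ = (1.63×10^-8)(3580)/(1.800e-04) = 0.3242 Ω
R = R₁ + R₂ = 1.02 Ω

1.02 Ω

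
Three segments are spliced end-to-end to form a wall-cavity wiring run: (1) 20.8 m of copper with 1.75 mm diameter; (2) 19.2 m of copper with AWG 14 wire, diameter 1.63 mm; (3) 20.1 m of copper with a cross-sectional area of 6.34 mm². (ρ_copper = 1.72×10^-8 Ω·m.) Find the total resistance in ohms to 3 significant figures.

0.362 Ω

Seg 1: A = π(d/2)² = π(8.7500e-04 m)² = 2.405e-06 m²
R_1 = (1.72×10^-8)(20.8)/(2.405e-06) = 0.1487 Ω
Seg 2: A = π(1.63/2 mm)² = π(8.1500e-04 m)² = 2.087e-06 m²
R_2 = (1.72×10^-8)(19.2)/(2.087e-06) = 0.1583 Ω
Seg 3: A = 6.34 mm² = 6.340e-06 m²
R_3 = (1.72×10^-8)(20.1)/(6.340e-06) = 0.05453 Ω
R_total = R_1 + R_2 + R_3 = 0.362 Ω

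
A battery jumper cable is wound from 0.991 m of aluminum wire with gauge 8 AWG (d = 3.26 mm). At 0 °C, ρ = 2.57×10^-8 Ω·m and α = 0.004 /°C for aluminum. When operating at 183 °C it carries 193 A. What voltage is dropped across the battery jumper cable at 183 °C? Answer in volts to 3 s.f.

A = π(3.26/2 mm)² = π(1.6300e-03 m)² = 8.347e-06 m²
R₍0₎ = ρL/A = (2.57×10^-8)(0.991)/(8.347e-06) = 0.003051 Ω
R₍183₎ = R₍0₎(1 + αΔT) = 0.003051 × (1 + 0.004×183) = 0.005285 Ω
V = IR = 193 × 0.005285 = 1.02 V

1.02 V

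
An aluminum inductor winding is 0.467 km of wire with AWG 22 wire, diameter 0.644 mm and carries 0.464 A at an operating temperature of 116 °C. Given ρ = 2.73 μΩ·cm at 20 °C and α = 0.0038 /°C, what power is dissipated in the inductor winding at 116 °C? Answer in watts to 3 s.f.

ρ = 2.73 μΩ·cm = 2.73×10^-8 Ω·m
A = π(0.644/2 mm)² = π(3.2200e-04 m)² = 3.257e-07 m²
R₍20₎ = ρL/A = (2.73×10^-8)(467)/(3.257e-07) = 39.14 Ω
R₍116₎ = R₍20₎(1 + αΔT) = 39.14 × (1 + 0.0038×96) = 53.42 Ω
P = I²R = (0.464)² × 53.42 = 11.5 W

11.5 W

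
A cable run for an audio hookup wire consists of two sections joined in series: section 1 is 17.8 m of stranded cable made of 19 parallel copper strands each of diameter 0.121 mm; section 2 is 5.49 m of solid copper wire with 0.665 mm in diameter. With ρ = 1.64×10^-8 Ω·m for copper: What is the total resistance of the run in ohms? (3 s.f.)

Section 1: A_strand = π(6.0500e-05)² = 1.150e-08 m²; R₁ = ρL/(N·A_s) = (1.64×10^-8)(17.8)/(19×1.150e-08) = 1.336 Ω
Section 2: A = π(d/2)² = π(3.3250e-04 m)² = 3.473e-07 m²
R₂ = (1.64×10^-8)(5.49)/(3.473e-07) = 0.2592 Ω
R = R₁ + R₂ = 1.60 Ω

1.60 Ω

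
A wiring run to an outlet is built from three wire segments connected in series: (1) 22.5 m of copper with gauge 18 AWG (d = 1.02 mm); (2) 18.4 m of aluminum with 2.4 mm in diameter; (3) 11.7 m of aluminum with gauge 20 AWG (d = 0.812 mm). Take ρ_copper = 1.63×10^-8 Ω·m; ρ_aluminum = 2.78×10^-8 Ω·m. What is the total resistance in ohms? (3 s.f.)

1.19 Ω

Seg 1: A = π(1.02/2 mm)² = π(5.1000e-04 m)² = 8.171e-07 m²
R_1 = (1.63×10^-8)(22.5)/(8.171e-07) = 0.4488 Ω
Seg 2: A = π(d/2)² = π(1.2000e-03 m)² = 4.524e-06 m²
R_2 = (2.78×10^-8)(18.4)/(4.524e-06) = 0.1131 Ω
Seg 3: A = π(0.812/2 mm)² = π(4.0600e-04 m)² = 5.178e-07 m²
R_3 = (2.78×10^-8)(11.7)/(5.178e-07) = 0.6281 Ω
R_total = R_1 + R_2 + R_3 = 1.19 Ω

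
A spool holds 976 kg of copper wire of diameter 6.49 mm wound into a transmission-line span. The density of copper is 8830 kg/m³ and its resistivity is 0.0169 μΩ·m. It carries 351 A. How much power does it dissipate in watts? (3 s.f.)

ρ = 0.0169 μΩ·m = 1.69×10^-8 Ω·m
A = π(d/2)² = π(3.2450e-03 m)² = 3.3081e-05 m²
L = m/(density·A) = 976/(8830×3.3081e-05) = 3341 m
R = ρL/A = (1.69×10^-8)(3341)/(3.3081e-05) = 1.707 Ω
P = I²R = (351)² × 1.707 = 2.10×10^5 W

2.10×10^5 W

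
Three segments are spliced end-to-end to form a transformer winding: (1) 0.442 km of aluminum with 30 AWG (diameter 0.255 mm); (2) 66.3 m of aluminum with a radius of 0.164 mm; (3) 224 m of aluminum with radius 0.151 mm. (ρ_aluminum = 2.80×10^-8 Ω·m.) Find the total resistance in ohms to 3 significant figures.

352 Ω

Seg 1: A = π(0.255/2 mm)² = π(1.2750e-04 m)² = 5.107e-08 m²
R_1 = (2.80×10^-8)(442)/(5.107e-08) = 242.3 Ω
Seg 2: A = πr² = π(1.6400e-04 m)² = 8.450e-08 m²
R_2 = (2.80×10^-8)(66.3)/(8.450e-08) = 21.97 Ω
Seg 3: A = πr² = π(1.5100e-04 m)² = 7.163e-08 m²
R_3 = (2.80×10^-8)(224)/(7.163e-08) = 87.56 Ω
R_total = R_1 + R_2 + R_3 = 352 Ω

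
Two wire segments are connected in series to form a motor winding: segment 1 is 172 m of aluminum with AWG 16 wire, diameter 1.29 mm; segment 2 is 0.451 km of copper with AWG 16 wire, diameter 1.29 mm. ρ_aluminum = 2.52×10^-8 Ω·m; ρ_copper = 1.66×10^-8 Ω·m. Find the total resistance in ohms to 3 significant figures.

Segment 1: A = π(1.29/2 mm)² = π(6.4500e-04 m)² = 1.307e-06 m²
R₁ = ρL/A = (2.52×10^-8)(172)/(1.307e-06) = 3.316 Ω
R₂ = (1.66×10^-8)(451)/(1.307e-06) = 5.728 Ω
R = R₁ + R₂ = 9.04 Ω

9.04 Ω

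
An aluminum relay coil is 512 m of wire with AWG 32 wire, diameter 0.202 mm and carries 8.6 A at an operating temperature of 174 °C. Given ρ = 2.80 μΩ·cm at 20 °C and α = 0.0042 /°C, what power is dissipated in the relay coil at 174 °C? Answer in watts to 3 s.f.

ρ = 2.80 μΩ·cm = 2.80×10^-8 Ω·m
A = π(0.202/2 mm)² = π(1.0100e-04 m)² = 3.205e-08 m²
R₍20₎ = ρL/A = (2.80×10^-8)(512)/(3.205e-08) = 447.3 Ω
R₍174₎ = R₍20₎(1 + αΔT) = 447.3 × (1 + 0.0042×154) = 736.7 Ω
P = I²R = (8.6)² × 736.7 = 54500 W

54500 W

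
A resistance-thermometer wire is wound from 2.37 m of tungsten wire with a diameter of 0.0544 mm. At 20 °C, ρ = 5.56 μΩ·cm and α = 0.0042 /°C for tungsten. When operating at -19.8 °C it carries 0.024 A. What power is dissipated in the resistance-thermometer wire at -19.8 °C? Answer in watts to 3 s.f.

0.0272 W

ρ = 5.56 μΩ·cm = 5.56×10^-8 Ω·m
A = π(d/2)² = π(2.7200e-05 m)² = 2.324e-09 m²
R₍20₎ = ρL/A = (5.56×10^-8)(2.37)/(2.324e-09) = 56.69 Ω
R₍-19.8₎ = R₍20₎(1 + αΔT) = 56.69 × (1 + 0.0042×-39.8) = 47.22 Ω
P = I²R = (0.024)² × 47.22 = 0.0272 W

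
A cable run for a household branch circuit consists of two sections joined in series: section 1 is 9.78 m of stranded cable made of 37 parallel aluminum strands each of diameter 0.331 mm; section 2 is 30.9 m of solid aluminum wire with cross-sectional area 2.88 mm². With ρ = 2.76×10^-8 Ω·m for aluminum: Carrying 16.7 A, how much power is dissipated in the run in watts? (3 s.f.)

106 W

Section 1: A_strand = π(1.6550e-04)² = 8.605e-08 m²; R₁ = ρL/(N·A_s) = (2.76×10^-8)(9.78)/(37×8.605e-08) = 0.08478 Ω
Section 2: A = 2.88 mm² = 2.880e-06 m²
R₂ = (2.76×10^-8)(30.9)/(2.880e-06) = 0.2961 Ω
R = R₁ + R₂ = 0.3809 Ω
P = I²R = (16.7)² × 0.3809 = 106 W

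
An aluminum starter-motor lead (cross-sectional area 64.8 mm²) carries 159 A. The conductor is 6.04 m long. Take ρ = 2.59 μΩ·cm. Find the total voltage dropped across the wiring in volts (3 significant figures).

ρ = 2.59 μΩ·cm = 2.59×10^-8 Ω·m
A = 64.8 mm² = 6.480e-05 m²
R = ρL/A = (2.59×10^-8)(6.04)/(6.480e-05) = 0.002414 Ω
V = IR = 159 × 0.002414 = 0.384 V

0.384 V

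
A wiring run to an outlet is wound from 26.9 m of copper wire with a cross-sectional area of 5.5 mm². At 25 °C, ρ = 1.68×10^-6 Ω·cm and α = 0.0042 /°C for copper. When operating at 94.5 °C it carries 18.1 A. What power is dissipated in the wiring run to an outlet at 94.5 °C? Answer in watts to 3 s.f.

ρ = 1.68×10^-6 Ω·cm = 1.68×10^-8 Ω·m
A = 5.5 mm² = 5.500e-06 m²
R₍25₎ = ρL/A = (1.68×10^-8)(26.9)/(5.500e-06) = 0.08217 Ω
R₍94.5₎ = R₍25₎(1 + αΔT) = 0.08217 × (1 + 0.0042×69.5) = 0.1062 Ω
P = I²R = (18.1)² × 0.1062 = 34.8 W

34.8 W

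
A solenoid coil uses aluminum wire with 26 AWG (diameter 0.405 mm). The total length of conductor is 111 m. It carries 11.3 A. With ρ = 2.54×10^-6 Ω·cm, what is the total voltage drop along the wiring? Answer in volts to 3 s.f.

247 V

ρ = 2.54×10^-6 Ω·cm = 2.54×10^-8 Ω·m
A = π(0.405/2 mm)² = π(2.0250e-04 m)² = 1.288e-07 m²
R = ρL/A = (2.54×10^-8)(111)/(1.288e-07) = 21.89 Ω
V = IR = 11.3 × 21.89 = 247 V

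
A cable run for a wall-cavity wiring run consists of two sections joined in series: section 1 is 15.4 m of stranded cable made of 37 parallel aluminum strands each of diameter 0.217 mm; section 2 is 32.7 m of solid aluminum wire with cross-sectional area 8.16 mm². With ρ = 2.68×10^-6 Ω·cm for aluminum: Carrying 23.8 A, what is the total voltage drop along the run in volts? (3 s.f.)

ρ = 2.68×10^-6 Ω·cm = 2.68×10^-8 Ω·m
Section 1: A_strand = π(1.0850e-04)² = 3.698e-08 m²; R₁ = ρL/(N·A_s) = (2.68×10^-8)(15.4)/(37×3.698e-08) = 0.3016 Ω
Section 2: A = 8.16 mm² = 8.160e-06 m²
R₂ = (2.68×10^-8)(32.7)/(8.160e-06) = 0.1074 Ω
R = R₁ + R₂ = 0.409 Ω
V = IR = 23.8 × 0.409 = 9.73 V

9.73 V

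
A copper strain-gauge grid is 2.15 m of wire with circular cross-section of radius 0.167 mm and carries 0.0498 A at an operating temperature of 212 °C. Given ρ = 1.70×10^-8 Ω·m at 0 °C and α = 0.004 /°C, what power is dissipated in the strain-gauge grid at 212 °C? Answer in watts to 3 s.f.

0.00191 W

A = πr² = π(1.6700e-04 m)² = 8.762e-08 m²
R₍0₎ = ρL/A = (1.70×10^-8)(2.15)/(8.762e-08) = 0.4172 Ω
R₍212₎ = R₍0₎(1 + αΔT) = 0.4172 × (1 + 0.004×212) = 0.7709 Ω
P = I²R = (0.0498)² × 0.7709 = 0.00191 W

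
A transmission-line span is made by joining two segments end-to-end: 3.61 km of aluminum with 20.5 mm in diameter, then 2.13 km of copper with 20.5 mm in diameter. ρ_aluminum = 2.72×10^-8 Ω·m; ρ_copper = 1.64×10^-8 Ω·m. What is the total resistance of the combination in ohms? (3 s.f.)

Segment 1: A = π(d/2)² = π(1.0250e-02 m)² = 3.301e-04 m²
R₁ = ρL/A = (2.72×10^-8)(3610)/(3.301e-04) = 0.2975 Ω
R₂ = (1.64×10^-8)(2130)/(3.301e-04) = 0.1058 Ω
R = R₁ + R₂ = 0.403 Ω

0.403 Ω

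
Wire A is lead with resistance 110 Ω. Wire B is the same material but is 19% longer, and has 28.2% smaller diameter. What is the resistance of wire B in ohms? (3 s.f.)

R ∝ L/d², so R_B/R_A = (1 + 19/100) × (1 − 28.2/100)⁻²
= 1.19 × 1.94 = 2.308
R_B = 2.308 × 110 = 254 Ω

254 Ω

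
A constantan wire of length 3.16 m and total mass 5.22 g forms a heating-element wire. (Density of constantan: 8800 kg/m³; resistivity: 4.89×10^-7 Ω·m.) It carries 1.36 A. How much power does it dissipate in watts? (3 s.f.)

15.2 W

A = m/(density·L) = 0.00522/(8800×3.16) = 1.8772e-07 m²
R = ρL/A = (4.89×10^-7)(3.16)/(1.8772e-07) = 8.232 Ω
P = I²R = (1.36)² × 8.232 = 15.2 W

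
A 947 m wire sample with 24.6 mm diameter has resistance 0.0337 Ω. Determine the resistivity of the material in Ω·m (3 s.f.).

1.69×10^-8 Ω·m

A = π(d/2)² = π(1.2300e-02 m)² = 4.753e-04 m²
ρ = RA/L = (0.0337)(4.753e-04)/(947) = 1.69×10^-8 Ω·m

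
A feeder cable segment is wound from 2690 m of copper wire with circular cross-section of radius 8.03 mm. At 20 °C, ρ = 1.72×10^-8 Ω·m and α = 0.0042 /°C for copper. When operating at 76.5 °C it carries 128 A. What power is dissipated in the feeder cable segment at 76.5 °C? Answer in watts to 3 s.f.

4630 W

A = πr² = π(8.0300e-03 m)² = 2.026e-04 m²
R₍20₎ = ρL/A = (1.72×10^-8)(2690)/(2.026e-04) = 0.2284 Ω
R₍76.5₎ = R₍20₎(1 + αΔT) = 0.2284 × (1 + 0.0042×56.5) = 0.2826 Ω
P = I²R = (128)² × 0.2826 = 4630 W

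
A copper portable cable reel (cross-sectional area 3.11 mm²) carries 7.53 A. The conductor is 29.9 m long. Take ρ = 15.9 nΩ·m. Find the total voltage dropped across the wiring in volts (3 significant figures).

ρ = 15.9 nΩ·m = 1.59×10^-8 Ω·m
A = 3.11 mm² = 3.110e-06 m²
R = ρL/A = (1.59×10^-8)(29.9)/(3.110e-06) = 0.1529 Ω
V = IR = 7.53 × 0.1529 = 1.15 V

1.15 V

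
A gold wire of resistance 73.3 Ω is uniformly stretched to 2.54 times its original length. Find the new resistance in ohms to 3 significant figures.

Volume constant ⇒ A' = A/k with k = 2.54. R' = ρ(kL)/(A/k) = k²R.
R' = 6.452 × 73.3 = 473 Ω

473 Ω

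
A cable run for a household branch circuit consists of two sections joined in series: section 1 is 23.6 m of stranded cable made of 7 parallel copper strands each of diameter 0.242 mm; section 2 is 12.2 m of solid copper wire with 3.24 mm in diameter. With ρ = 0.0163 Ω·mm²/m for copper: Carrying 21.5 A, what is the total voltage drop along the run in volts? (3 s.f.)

26.2 V

ρ = 0.0163 Ω·mm²/m = 1.63×10^-8 Ω·m
Section 1: A_strand = π(1.2100e-04)² = 4.600e-08 m²; R₁ = ρL/(N·A_s) = (1.63×10^-8)(23.6)/(7×4.600e-08) = 1.195 Ω
Section 2: A = π(d/2)² = π(1.6200e-03 m)² = 8.245e-06 m²
R₂ = (1.63×10^-8)(12.2)/(8.245e-06) = 0.02412 Ω
R = R₁ + R₂ = 1.219 Ω
V = IR = 21.5 × 1.219 = 26.2 V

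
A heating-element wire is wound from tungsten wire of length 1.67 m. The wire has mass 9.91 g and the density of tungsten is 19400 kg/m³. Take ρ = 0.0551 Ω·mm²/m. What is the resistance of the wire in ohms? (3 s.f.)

ρ = 0.0551 Ω·mm²/m = 5.51×10^-8 Ω·m
A = m/(density·L) = 0.00991/(19400×1.67) = 3.0588e-07 m²
R = ρL/A = (5.51×10^-8)(1.67)/(3.0588e-07) = 0.301 Ω

0.301 Ω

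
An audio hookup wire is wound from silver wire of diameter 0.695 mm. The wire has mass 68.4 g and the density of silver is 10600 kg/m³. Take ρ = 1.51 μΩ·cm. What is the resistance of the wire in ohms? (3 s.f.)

0.677 Ω

ρ = 1.51 μΩ·cm = 1.51×10^-8 Ω·m
A = π(d/2)² = π(3.4750e-04 m)² = 3.7937e-07 m²
L = m/(density·A) = 0.0684/(10600×3.7937e-07) = 17.01 m
R = ρL/A = (1.51×10^-8)(17.01)/(3.7937e-07) = 0.677 Ω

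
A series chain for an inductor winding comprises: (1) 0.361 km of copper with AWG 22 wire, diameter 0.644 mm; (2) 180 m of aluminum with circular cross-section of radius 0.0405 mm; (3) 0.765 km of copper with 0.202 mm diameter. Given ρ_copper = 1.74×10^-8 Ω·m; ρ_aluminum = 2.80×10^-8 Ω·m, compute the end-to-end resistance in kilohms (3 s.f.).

1.41 kΩ

Seg 1: A = π(0.644/2 mm)² = π(3.2200e-04 m)² = 3.257e-07 m²
R_1 = (1.74×10^-8)(361)/(3.257e-07) = 19.28 Ω
Seg 2: A = πr² = π(4.0500e-05 m)² = 5.153e-09 m²
R_2 = (2.80×10^-8)(180)/(5.153e-09) = 978.1 Ω
Seg 3: A = π(d/2)² = π(1.0100e-04 m)² = 3.205e-08 m²
R_3 = (1.74×10^-8)(765)/(3.205e-08) = 415.4 Ω
R_total = R_1 + R_2 + R_3 = 1.41 kΩ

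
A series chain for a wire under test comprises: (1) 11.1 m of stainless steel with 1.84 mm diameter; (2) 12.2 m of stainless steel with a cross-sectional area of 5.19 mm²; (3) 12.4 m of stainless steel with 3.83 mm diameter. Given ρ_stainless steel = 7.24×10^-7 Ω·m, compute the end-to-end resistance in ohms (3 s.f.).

5.50 Ω

Seg 1: A = π(d/2)² = π(9.2000e-04 m)² = 2.659e-06 m²
R_1 = (7.24×10^-7)(11.1)/(2.659e-06) = 3.022 Ω
Seg 2: A = 5.19 mm² = 5.190e-06 m²
R_2 = (7.24×10^-7)(12.2)/(5.190e-06) = 1.702 Ω
Seg 3: A = π(d/2)² = π(1.9150e-03 m)² = 1.152e-05 m²
R_3 = (7.24×10^-7)(12.4)/(1.152e-05) = 0.7792 Ω
R_total = R_1 + R_2 + R_3 = 5.50 Ω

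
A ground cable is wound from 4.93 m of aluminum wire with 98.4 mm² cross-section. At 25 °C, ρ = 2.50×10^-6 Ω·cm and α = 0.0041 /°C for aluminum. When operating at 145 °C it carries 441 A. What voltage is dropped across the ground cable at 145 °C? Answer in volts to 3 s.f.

ρ = 2.50×10^-6 Ω·cm = 2.50×10^-8 Ω·m
A = 98.4 mm² = 9.840e-05 m²
R₍25₎ = ρL/A = (2.50×10^-8)(4.93)/(9.840e-05) = 0.001253 Ω
R₍145₎ = R₍25₎(1 + αΔT) = 0.001253 × (1 + 0.0041×120) = 0.001869 Ω
V = IR = 441 × 0.001869 = 0.824 V

0.824 V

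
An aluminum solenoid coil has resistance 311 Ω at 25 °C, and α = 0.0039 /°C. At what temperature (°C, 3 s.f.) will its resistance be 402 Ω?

100 °C

R = R₀(1 + α(T − T₀)) ⇒ T = T₀ + (R/R₀ − 1)/α
T = 25 + (402/311 − 1)/0.0039 = 25 + (0.2926)/0.0039 = 100 °C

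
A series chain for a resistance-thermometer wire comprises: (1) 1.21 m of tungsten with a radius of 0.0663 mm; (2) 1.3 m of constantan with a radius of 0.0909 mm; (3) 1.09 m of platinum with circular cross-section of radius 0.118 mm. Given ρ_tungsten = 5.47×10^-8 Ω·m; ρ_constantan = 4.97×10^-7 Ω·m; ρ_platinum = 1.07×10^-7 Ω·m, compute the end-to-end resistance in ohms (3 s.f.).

Seg 1: A = πr² = π(6.6300e-05 m)² = 1.381e-08 m²
R_1 = (5.47×10^-8)(1.21)/(1.381e-08) = 4.793 Ω
Seg 2: A = πr² = π(9.0900e-05 m)² = 2.596e-08 m²
R_2 = (4.97×10^-7)(1.3)/(2.596e-08) = 24.89 Ω
Seg 3: A = πr² = π(1.1800e-04 m)² = 4.374e-08 m²
R_3 = (1.07×10^-7)(1.09)/(4.374e-08) = 2.666 Ω
R_total = R_1 + R_2 + R_3 = 32.3 Ω

32.3 Ω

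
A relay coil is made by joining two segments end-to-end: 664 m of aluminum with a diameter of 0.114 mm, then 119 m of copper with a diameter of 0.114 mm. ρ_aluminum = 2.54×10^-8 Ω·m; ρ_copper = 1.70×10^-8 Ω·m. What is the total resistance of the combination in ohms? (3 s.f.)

1850 Ω

Segment 1: A = π(d/2)² = π(5.7000e-05 m)² = 1.021e-08 m²
R₁ = ρL/A = (2.54×10^-8)(664)/(1.021e-08) = 1652 Ω
R₂ = (1.70×10^-8)(119)/(1.021e-08) = 198.2 Ω
R = R₁ + R₂ = 1850 Ω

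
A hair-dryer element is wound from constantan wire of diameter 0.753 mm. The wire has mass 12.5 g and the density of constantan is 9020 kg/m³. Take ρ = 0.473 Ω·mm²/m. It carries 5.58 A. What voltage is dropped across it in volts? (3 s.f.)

ρ = 0.473 Ω·mm²/m = 4.73×10^-7 Ω·m
A = π(d/2)² = π(3.7650e-04 m)² = 4.4533e-07 m²
L = m/(density·A) = 0.0125/(9020×4.4533e-07) = 3.112 m
R = ρL/A = (4.73×10^-7)(3.112)/(4.4533e-07) = 3.305 Ω
V = IR = 5.58 × 3.305 = 18.4 V

18.4 V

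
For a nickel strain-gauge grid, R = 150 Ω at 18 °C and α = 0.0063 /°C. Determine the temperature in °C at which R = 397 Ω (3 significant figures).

279 °C

R = R₀(1 + α(T − T₀)) ⇒ T = T₀ + (R/R₀ − 1)/α
T = 18 + (397/150 − 1)/0.0063 = 18 + (1.647)/0.0063 = 279 °C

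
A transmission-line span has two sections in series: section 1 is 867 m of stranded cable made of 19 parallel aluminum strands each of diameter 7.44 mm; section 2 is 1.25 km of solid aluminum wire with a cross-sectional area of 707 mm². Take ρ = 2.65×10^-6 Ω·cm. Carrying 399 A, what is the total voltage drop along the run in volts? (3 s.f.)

ρ = 2.65×10^-6 Ω·cm = 2.65×10^-8 Ω·m
Section 1: A_strand = π(3.7200e-03)² = 4.347e-05 m²; R₁ = ρL/(N·A_s) = (2.65×10^-8)(867)/(19×4.347e-05) = 0.02781 Ω
Section 2: A = 707 mm² = 7.070e-04 m²
R₂ = (2.65×10^-8)(1250)/(7.070e-04) = 0.04685 Ω
R = R₁ + R₂ = 0.07467 Ω
V = IR = 399 × 0.07467 = 29.8 V

29.8 V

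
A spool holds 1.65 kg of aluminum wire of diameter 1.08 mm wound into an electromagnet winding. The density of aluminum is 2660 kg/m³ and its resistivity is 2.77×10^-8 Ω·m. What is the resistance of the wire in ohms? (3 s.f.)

A = π(d/2)² = π(5.4000e-04 m)² = 9.1609e-07 m²
L = m/(density·A) = 1.65/(2660×9.1609e-07) = 677.1 m
R = ρL/A = (2.77×10^-8)(677.1)/(9.1609e-07) = 20.5 Ω

20.5 Ω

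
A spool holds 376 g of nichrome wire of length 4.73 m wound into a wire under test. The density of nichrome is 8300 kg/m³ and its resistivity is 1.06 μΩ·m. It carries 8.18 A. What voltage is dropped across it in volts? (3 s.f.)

ρ = 1.06 μΩ·m = 1.06×10^-6 Ω·m
A = m/(density·L) = 0.376/(8300×4.73) = 9.5774e-06 m²
R = ρL/A = (1.06×10^-6)(4.73)/(9.5774e-06) = 0.5235 Ω
V = IR = 8.18 × 0.5235 = 4.28 V

4.28 V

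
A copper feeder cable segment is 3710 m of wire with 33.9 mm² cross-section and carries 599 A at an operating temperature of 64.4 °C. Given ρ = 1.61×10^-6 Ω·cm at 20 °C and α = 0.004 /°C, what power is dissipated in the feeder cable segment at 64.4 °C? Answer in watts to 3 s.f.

ρ = 1.61×10^-6 Ω·cm = 1.61×10^-8 Ω·m
A = 33.9 mm² = 3.390e-05 m²
R₍20₎ = ρL/A = (1.61×10^-8)(3710)/(3.390e-05) = 1.762 Ω
R₍64.4₎ = R₍20₎(1 + αΔT) = 1.762 × (1 + 0.004×44.4) = 2.075 Ω
P = I²R = (599)² × 2.075 = 7.44×10^5 W

7.44×10^5 W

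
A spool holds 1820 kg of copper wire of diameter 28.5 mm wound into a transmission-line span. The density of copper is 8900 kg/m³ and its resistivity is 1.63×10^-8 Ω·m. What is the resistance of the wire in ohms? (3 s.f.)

0.00819 Ω

A = π(d/2)² = π(1.4250e-02 m)² = 6.3794e-04 m²
L = m/(density·A) = 1820/(8900×6.3794e-04) = 320.6 m
R = ρL/A = (1.63×10^-8)(320.6)/(6.3794e-04) = 0.00819 Ω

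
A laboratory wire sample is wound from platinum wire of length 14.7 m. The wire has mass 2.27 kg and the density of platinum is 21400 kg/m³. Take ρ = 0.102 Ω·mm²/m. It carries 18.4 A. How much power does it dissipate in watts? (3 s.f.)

ρ = 0.102 Ω·mm²/m = 1.02×10^-7 Ω·m
A = m/(density·L) = 2.27/(21400×14.7) = 7.2160e-06 m²
R = ρL/A = (1.02×10^-7)(14.7)/(7.2160e-06) = 0.2078 Ω
P = I²R = (18.4)² × 0.2078 = 70.3 W

70.3 W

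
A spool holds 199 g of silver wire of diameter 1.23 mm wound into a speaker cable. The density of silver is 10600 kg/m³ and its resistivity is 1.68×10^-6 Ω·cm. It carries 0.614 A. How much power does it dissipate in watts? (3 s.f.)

0.0842 W

ρ = 1.68×10^-6 Ω·cm = 1.68×10^-8 Ω·m
A = π(d/2)² = π(6.1500e-04 m)² = 1.1882e-06 m²
L = m/(density·A) = 0.199/(10600×1.1882e-06) = 15.8 m
R = ρL/A = (1.68×10^-8)(15.8)/(1.1882e-06) = 0.2234 Ω
P = I²R = (0.614)² × 0.2234 = 0.0842 W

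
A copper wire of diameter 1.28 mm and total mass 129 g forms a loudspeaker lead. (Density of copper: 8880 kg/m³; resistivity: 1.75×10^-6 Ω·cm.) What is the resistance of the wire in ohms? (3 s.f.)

0.154 Ω

ρ = 1.75×10^-6 Ω·cm = 1.75×10^-8 Ω·m
A = π(d/2)² = π(6.4000e-04 m)² = 1.2868e-06 m²
L = m/(density·A) = 0.129/(8880×1.2868e-06) = 11.29 m
R = ρL/A = (1.75×10^-8)(11.29)/(1.2868e-06) = 0.154 Ω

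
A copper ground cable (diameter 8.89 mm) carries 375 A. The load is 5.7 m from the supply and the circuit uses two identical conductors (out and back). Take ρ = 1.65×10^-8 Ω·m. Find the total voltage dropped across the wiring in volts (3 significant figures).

1.14 V

A = π(d/2)² = π(4.4450e-03 m)² = 6.207e-05 m²
Total conductor length (both ways) L = 2 × 5.7 = 11.4 m
R = ρL/A = (1.65×10^-8)(11.4)/(6.207e-05) = 0.00303 Ω
V = IR = 375 × 0.00303 = 1.14 V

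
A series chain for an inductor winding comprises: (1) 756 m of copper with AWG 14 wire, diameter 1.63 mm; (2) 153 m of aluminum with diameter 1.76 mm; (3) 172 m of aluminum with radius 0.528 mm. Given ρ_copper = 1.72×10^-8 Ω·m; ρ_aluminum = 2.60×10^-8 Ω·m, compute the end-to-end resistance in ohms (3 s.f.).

13.0 Ω

Seg 1: A = π(1.63/2 mm)² = π(8.1500e-04 m)² = 2.087e-06 m²
R_1 = (1.72×10^-8)(756)/(2.087e-06) = 6.231 Ω
Seg 2: A = π(d/2)² = π(8.8000e-04 m)² = 2.433e-06 m²
R_2 = (2.60×10^-8)(153)/(2.433e-06) = 1.635 Ω
Seg 3: A = πr² = π(5.2800e-04 m)² = 8.758e-07 m²
R_3 = (2.60×10^-8)(172)/(8.758e-07) = 5.106 Ω
R_total = R_1 + R_2 + R_3 = 13.0 Ω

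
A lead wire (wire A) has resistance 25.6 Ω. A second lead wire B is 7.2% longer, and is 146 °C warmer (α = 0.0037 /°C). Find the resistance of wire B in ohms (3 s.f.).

42.3 Ω

R ∝ ρL/d² with ρ ∝ (1+αΔT), so R_B/R_A = (1 + 7.2/100) × (1 + 0.0037×146)
= 1.072 × 1.54 = 1.651
R_B = 1.651 × 25.6 = 42.3 Ω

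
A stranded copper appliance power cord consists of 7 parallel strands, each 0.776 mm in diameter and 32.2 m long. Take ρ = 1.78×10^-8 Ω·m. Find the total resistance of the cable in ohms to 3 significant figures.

0.173 Ω

A_strand = π(3.8800e-04 m)² = 4.729e-07 m²
R_strand = ρL/A = (1.78×10^-8)(32.2)/(4.729e-07) = 1.212 Ω
R_total = R_strand/N = 1.212/7 = 0.173 Ω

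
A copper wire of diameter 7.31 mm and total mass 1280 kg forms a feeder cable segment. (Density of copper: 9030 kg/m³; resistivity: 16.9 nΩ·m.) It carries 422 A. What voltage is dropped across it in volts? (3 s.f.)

ρ = 16.9 nΩ·m = 1.69×10^-8 Ω·m
A = π(d/2)² = π(3.6550e-03 m)² = 4.1969e-05 m²
L = m/(density·A) = 1280/(9030×4.1969e-05) = 3378 m
R = ρL/A = (1.69×10^-8)(3378)/(4.1969e-05) = 1.36 Ω
V = IR = 422 × 1.36 = 574 V

574 V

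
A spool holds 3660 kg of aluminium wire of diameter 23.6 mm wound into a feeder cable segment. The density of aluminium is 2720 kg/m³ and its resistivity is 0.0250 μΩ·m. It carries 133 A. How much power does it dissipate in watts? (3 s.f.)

3110 W

ρ = 0.0250 μΩ·m = 2.50×10^-8 Ω·m
A = π(d/2)² = π(1.1800e-02 m)² = 4.3744e-04 m²
L = m/(density·A) = 3660/(2720×4.3744e-04) = 3076 m
R = ρL/A = (2.50×10^-8)(3076)/(4.3744e-04) = 0.1758 Ω
P = I²R = (133)² × 0.1758 = 3110 W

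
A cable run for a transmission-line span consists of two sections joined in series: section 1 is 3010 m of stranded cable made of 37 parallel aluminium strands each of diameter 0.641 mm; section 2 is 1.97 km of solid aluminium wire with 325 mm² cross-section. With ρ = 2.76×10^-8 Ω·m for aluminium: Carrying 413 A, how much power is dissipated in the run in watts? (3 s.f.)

Section 1: A_strand = π(3.2050e-04)² = 3.227e-07 m²; R₁ = ρL/(N·A_s) = (2.76×10^-8)(3010)/(37×3.227e-07) = 6.958 Ω
Section 2: A = 325 mm² = 3.250e-04 m²
R₂ = (2.76×10^-8)(1970)/(3.250e-04) = 0.1673 Ω
R = R₁ + R₂ = 7.125 Ω
P = I²R = (413)² × 7.125 = 1.22×10^6 W

1.22×10^6 W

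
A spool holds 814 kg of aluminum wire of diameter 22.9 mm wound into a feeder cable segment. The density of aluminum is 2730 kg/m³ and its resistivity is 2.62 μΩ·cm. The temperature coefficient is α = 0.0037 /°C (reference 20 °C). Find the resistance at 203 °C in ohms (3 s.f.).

0.0772 Ω

ρ = 2.62 μΩ·cm = 2.62×10^-8 Ω·m
A = π(d/2)² = π(1.1450e-02 m)² = 4.1187e-04 m²
L = m/(density·A) = 814/(2730×4.1187e-04) = 723.9 m
R = ρL/A = (2.62×10^-8)(723.9)/(4.1187e-04) = 0.04605 Ω
R(203 °C) = 0.04605 × (1 + 0.0037×183) = 0.0772 Ω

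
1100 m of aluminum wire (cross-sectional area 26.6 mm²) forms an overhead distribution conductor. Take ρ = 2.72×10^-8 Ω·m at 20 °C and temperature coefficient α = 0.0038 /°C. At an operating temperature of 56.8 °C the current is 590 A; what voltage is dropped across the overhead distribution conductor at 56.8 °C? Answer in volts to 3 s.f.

756 V

A = 26.6 mm² = 2.660e-05 m²
R₍20₎ = ρL/A = (2.72×10^-8)(1100)/(2.660e-05) = 1.125 Ω
R₍56.8₎ = R₍20₎(1 + αΔT) = 1.125 × (1 + 0.0038×36.8) = 1.282 Ω
V = IR = 590 × 1.282 = 756 V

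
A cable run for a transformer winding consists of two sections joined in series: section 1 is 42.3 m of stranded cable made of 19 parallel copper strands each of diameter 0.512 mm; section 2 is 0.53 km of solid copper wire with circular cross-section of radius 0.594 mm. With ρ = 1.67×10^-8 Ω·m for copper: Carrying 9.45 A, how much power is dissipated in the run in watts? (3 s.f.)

729 W

Section 1: A_strand = π(2.5600e-04)² = 2.059e-07 m²; R₁ = ρL/(N·A_s) = (1.67×10^-8)(42.3)/(19×2.059e-07) = 0.1806 Ω
Section 2: A = πr² = π(5.9400e-04 m)² = 1.108e-06 m²
R₂ = (1.67×10^-8)(530)/(1.108e-06) = 7.985 Ω
R = R₁ + R₂ = 8.165 Ω
P = I²R = (9.45)² × 8.165 = 729 W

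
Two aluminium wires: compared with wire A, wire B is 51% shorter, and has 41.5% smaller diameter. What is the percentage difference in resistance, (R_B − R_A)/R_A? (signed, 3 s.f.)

43.2%

R ∝ L/d², so R_B/R_A = (1 − 51/100) × (1 − 41.5/100)⁻²
= 0.49 × 2.922 = 1.432
(R_B − R_A)/R_A = 1.432 − 1 = 43.2%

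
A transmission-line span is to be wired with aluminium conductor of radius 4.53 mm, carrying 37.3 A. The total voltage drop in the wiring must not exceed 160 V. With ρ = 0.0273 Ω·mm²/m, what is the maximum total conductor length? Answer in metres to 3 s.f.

ρ = 0.0273 Ω·mm²/m = 2.73×10^-8 Ω·m
A = πr² = π(4.5300e-03 m)² = 6.447e-05 m²
L_max = V_max·A/(1·ρI) = (160)(6.447e-05)/(2.73×10^-8×37.3) = 10100 m

10100 m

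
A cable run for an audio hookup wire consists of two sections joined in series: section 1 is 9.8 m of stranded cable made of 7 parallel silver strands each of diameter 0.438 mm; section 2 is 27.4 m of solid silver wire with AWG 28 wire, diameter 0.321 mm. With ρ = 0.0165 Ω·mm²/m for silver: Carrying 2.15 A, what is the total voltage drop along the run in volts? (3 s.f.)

ρ = 0.0165 Ω·mm²/m = 1.65×10^-8 Ω·m
Section 1: A_strand = π(2.1900e-04)² = 1.507e-07 m²; R₁ = ρL/(N·A_s) = (1.65×10^-8)(9.8)/(7×1.507e-07) = 0.1533 Ω
Section 2: A = π(0.321/2 mm)² = π(1.6050e-04 m)² = 8.093e-08 m²
R₂ = (1.65×10^-8)(27.4)/(8.093e-08) = 5.586 Ω
R = R₁ + R₂ = 5.74 Ω
V = IR = 2.15 × 5.74 = 12.3 V

12.3 V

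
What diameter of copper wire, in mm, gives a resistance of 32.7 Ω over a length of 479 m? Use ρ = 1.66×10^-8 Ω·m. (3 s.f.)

A = ρL/R = (1.66×10^-8)(479)/(32.7) = 2.432e-07 m²
d = 2√(A/π) = 5.564e-04 m = 0.556 mm

0.556 mm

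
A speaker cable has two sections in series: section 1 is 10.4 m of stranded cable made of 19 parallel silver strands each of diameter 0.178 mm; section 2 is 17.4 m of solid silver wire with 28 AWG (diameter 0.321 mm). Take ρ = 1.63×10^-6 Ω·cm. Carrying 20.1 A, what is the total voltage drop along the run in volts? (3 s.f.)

ρ = 1.63×10^-6 Ω·cm = 1.63×10^-8 Ω·m
Section 1: A_strand = π(8.9000e-05)² = 2.488e-08 m²; R₁ = ρL/(N·A_s) = (1.63×10^-8)(10.4)/(19×2.488e-08) = 0.3585 Ω
Section 2: A = π(0.321/2 mm)² = π(1.6050e-04 m)² = 8.093e-08 m²
R₂ = (1.63×10^-8)(17.4)/(8.093e-08) = 3.505 Ω
R = R₁ + R₂ = 3.863 Ω
V = IR = 20.1 × 3.863 = 77.6 V

77.6 V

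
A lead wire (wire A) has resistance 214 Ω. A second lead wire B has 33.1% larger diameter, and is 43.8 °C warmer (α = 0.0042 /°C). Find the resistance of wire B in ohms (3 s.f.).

R ∝ ρL/d² with ρ ∝ (1+αΔT), so R_B/R_A = (1 + 33.1/100)⁻² × (1 + 0.0042×43.8)
= 0.5645 × 1.184 = 0.6683
R_B = 0.6683 × 214 = 143 Ω

143 Ω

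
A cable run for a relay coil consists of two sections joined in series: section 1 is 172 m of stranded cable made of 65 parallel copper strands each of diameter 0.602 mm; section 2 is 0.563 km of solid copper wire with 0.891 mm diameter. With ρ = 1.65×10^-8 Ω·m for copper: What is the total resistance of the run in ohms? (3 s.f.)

Section 1: A_strand = π(3.0100e-04)² = 2.846e-07 m²; R₁ = ρL/(N·A_s) = (1.65×10^-8)(172)/(65×2.846e-07) = 0.1534 Ω
Section 2: A = π(d/2)² = π(4.4550e-04 m)² = 6.235e-07 m²
R₂ = (1.65×10^-8)(563)/(6.235e-07) = 14.9 Ω
R = R₁ + R₂ = 15.1 Ω

15.1 Ω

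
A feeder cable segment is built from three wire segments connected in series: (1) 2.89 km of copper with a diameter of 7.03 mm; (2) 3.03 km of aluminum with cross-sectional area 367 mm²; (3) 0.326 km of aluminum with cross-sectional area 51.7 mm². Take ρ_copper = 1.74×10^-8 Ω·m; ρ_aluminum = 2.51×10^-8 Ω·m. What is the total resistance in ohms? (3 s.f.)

Seg 1: A = π(d/2)² = π(3.5150e-03 m)² = 3.882e-05 m²
R_1 = (1.74×10^-8)(2890)/(3.882e-05) = 1.296 Ω
Seg 2: A = 367 mm² = 3.670e-04 m²
R_2 = (2.51×10^-8)(3030)/(3.670e-04) = 0.2072 Ω
Seg 3: A = 51.7 mm² = 5.170e-05 m²
R_3 = (2.51×10^-8)(326)/(5.170e-05) = 0.1583 Ω
R_total = R_1 + R_2 + R_3 = 1.66 Ω

1.66 Ω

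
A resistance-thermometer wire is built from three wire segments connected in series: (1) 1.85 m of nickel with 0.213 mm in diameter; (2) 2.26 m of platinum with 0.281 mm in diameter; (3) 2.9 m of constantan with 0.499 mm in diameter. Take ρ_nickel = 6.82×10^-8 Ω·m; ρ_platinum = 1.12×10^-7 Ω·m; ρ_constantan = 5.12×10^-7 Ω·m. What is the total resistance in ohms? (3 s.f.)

15.2 Ω

Seg 1: A = π(d/2)² = π(1.0650e-04 m)² = 3.563e-08 m²
R_1 = (6.82×10^-8)(1.85)/(3.563e-08) = 3.541 Ω
Seg 2: A = π(d/2)² = π(1.4050e-04 m)² = 6.202e-08 m²
R_2 = (1.12×10^-7)(2.26)/(6.202e-08) = 4.082 Ω
Seg 3: A = π(d/2)² = π(2.4950e-04 m)² = 1.956e-07 m²
R_3 = (5.12×10^-7)(2.9)/(1.956e-07) = 7.592 Ω
R_total = R_1 + R_2 + R_3 = 15.2 Ω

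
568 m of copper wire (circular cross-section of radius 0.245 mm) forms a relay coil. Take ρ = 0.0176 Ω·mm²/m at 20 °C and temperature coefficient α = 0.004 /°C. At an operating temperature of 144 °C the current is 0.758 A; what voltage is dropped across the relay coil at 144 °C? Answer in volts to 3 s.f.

ρ = 0.0176 Ω·mm²/m = 1.76×10^-8 Ω·m
A = πr² = π(2.4500e-04 m)² = 1.886e-07 m²
R₍20₎ = ρL/A = (1.76×10^-8)(568)/(1.886e-07) = 53.01 Ω
R₍144₎ = R₍20₎(1 + αΔT) = 53.01 × (1 + 0.004×124) = 79.31 Ω
V = IR = 0.758 × 79.31 = 60.1 V

60.1 V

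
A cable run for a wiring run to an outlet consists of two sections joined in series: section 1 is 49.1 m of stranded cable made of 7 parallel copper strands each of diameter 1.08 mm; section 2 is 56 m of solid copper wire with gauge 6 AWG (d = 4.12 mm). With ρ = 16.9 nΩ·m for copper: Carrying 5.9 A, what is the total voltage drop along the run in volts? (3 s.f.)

ρ = 16.9 nΩ·m = 1.69×10^-8 Ω·m
Section 1: A_strand = π(5.4000e-04)² = 9.161e-07 m²; R₁ = ρL/(N·A_s) = (1.69×10^-8)(49.1)/(7×9.161e-07) = 0.1294 Ω
Section 2: A = π(4.12/2 mm)² = π(2.0600e-03 m)² = 1.333e-05 m²
R₂ = (1.69×10^-8)(56)/(1.333e-05) = 0.07099 Ω
R = R₁ + R₂ = 0.2004 Ω
V = IR = 5.9 × 0.2004 = 1.18 V

1.18 V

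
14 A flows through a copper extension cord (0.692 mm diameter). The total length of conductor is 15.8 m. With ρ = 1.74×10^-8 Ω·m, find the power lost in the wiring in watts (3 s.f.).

143 W

A = π(d/2)² = π(3.4600e-04 m)² = 3.761e-07 m²
R = ρL/A = (1.74×10^-8)(15.8)/(3.761e-07) = 0.731 Ω
P = I²R = (14)² × 0.731 = 143 W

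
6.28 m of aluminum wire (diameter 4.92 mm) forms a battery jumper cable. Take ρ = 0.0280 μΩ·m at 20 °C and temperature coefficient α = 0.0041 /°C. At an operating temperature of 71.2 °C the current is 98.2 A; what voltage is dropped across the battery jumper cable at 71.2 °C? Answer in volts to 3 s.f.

ρ = 0.0280 μΩ·m = 2.80×10^-8 Ω·m
A = π(d/2)² = π(2.4600e-03 m)² = 1.901e-05 m²
R₍20₎ = ρL/A = (2.80×10^-8)(6.28)/(1.901e-05) = 0.009249 Ω
R₍71.2₎ = R₍20₎(1 + αΔT) = 0.009249 × (1 + 0.0041×51.2) = 0.01119 Ω
V = IR = 98.2 × 0.01119 = 1.10 V

1.10 V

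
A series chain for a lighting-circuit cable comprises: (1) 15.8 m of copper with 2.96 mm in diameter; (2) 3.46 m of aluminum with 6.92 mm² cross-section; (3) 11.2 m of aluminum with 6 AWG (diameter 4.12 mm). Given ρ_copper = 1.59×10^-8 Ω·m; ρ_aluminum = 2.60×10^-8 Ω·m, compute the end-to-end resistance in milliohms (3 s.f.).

Seg 1: A = π(d/2)² = π(1.4800e-03 m)² = 6.881e-06 m²
R_1 = (1.59×10^-8)(15.8)/(6.881e-06) = 0.03651 Ω
Seg 2: A = 6.92 mm² = 6.920e-06 m²
R_2 = (2.60×10^-8)(3.46)/(6.920e-06) = 0.013 Ω
Seg 3: A = π(4.12/2 mm)² = π(2.0600e-03 m)² = 1.333e-05 m²
R_3 = (2.60×10^-8)(11.2)/(1.333e-05) = 0.02184 Ω
R_total = R_1 + R_2 + R_3 = 71.4 mΩ

71.4 mΩ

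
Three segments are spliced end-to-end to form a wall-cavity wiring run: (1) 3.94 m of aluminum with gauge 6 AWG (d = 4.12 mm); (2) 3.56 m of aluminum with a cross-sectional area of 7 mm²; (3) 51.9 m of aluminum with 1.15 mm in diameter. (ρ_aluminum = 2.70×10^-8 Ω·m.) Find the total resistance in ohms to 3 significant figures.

Seg 1: A = π(4.12/2 mm)² = π(2.0600e-03 m)² = 1.333e-05 m²
R_1 = (2.70×10^-8)(3.94)/(1.333e-05) = 0.007979 Ω
Seg 2: A = 7 mm² = 7.000e-06 m²
R_2 = (2.70×10^-8)(3.56)/(7.000e-06) = 0.01373 Ω
Seg 3: A = π(d/2)² = π(5.7500e-04 m)² = 1.039e-06 m²
R_3 = (2.70×10^-8)(51.9)/(1.039e-06) = 1.349 Ω
R_total = R_1 + R_2 + R_3 = 1.37 Ω

1.37 Ω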